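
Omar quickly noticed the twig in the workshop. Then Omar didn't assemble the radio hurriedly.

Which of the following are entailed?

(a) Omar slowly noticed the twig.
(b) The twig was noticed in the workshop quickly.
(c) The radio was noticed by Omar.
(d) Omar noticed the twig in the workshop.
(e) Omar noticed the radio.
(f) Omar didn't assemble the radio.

(a) Not entailed — 'slowly' adds a manner not in (and inconsistent with) the original.
(b) Entailed — this follows by dropping conjuncts from the noticing event's description.
(c) Not entailed — Omar noticed the twig, not the radio; the radio belongs to the assembling event.
(d) Entailed — dropping 'quickly' leaves a sub-description the original still satisfies.
(e) Not entailed — Omar noticed the twig, not the radio; the radio belongs to the assembling event.
(f) Not entailed — dropping 'hurriedly' under negation is not valid — the original leaves open that Omar assembled the radio some other way.

(b), (d)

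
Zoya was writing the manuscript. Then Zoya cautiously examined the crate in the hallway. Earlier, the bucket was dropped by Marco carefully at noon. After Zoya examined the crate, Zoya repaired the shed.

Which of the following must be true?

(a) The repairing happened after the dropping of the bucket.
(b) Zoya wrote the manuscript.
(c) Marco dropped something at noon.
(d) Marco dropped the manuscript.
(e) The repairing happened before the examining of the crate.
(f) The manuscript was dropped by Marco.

(a), (c)

(a) Entailed — the narrative places the dropping before the repairing.
(b) Not entailed — 'was writing' is progressive on an accomplishment; it does not entail the completed 'wrote'.
(c) Entailed — every conjunct here is already in the original dropping event.
(d) Not entailed — Marco dropped the bucket, not the manuscript; the manuscript belongs to the writing event.
(e) Not entailed — the narrative places the examining before the repairing, not after.
(f) Not entailed — Marco dropped the bucket, not the manuscript; the manuscript belongs to the writing event.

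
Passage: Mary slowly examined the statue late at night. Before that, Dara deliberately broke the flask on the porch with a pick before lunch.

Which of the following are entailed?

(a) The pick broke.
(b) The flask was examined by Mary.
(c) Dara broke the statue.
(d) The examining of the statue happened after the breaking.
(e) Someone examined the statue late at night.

(a) Not entailed — the flask is what broke, not the pick.
(b) Not entailed — Mary examined the statue, not the flask; the flask belongs to the breaking event.
(c) Not entailed — Dara broke the flask, not the statue; the statue belongs to the examining event.
(d) Entailed — the narrative places the breaking before the examining.
(e) Entailed — this follows by dropping conjuncts from the examining event's description.

(d), (e)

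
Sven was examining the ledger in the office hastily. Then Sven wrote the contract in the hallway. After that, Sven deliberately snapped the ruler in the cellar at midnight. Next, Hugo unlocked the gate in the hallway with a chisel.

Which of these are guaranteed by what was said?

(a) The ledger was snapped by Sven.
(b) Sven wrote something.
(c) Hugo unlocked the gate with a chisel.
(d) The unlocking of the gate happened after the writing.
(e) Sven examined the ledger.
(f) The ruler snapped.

(b), (c), (d), (e), (f)

(a) Not entailed — Sven snapped the ruler, not the ledger; the ledger belongs to the examining event.
(b) Entailed — this follows by dropping conjuncts from the writing event's description.
(c) Entailed — dropping 'in the hallway' leaves a sub-description the original still satisfies.
(d) Entailed — the narrative places the writing before the unlocking.
(e) Entailed — 'examine' is an activity; 'was examining' entails that some examining happened, so 'examined' holds.
(f) Entailed — 'Sven snapped the ruler' is causative; it entails the inchoative 'the ruler snapped'.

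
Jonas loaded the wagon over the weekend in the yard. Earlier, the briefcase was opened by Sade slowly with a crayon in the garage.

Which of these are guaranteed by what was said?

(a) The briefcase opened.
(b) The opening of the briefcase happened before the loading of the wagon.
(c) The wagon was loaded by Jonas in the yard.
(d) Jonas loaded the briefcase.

(a), (b), (c)

(a) Entailed — 'Sade opened the briefcase' is causative; it entails the inchoative 'the briefcase opened'.
(b) Entailed — the narrative places the opening before the loading.
(c) Entailed — the original entails any weakening of itself; this just drops 'over the weekend'.
(d) Not entailed — Jonas loaded the wagon, not the briefcase; the briefcase belongs to the opening event.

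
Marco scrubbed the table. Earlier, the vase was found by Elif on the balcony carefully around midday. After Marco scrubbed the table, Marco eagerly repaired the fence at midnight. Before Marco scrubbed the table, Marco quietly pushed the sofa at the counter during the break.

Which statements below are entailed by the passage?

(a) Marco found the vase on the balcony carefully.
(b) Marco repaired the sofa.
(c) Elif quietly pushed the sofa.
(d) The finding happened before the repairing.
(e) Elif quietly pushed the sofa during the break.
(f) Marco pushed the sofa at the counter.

(a) Not entailed — the passage has Elif finding the vase, not Marco.
(b) Not entailed — Marco repaired the fence, not the sofa; the sofa belongs to the pushing event.
(c) Not entailed — the passage has Marco pushing the sofa, not Elif.
(d) Entailed — the narrative places the finding before the repairing.
(e) Not entailed — the passage has Marco pushing the sofa, not Elif.
(f) Entailed — the original entails any weakening of itself; this just drops 'quietly', 'during the break'.

(d), (f)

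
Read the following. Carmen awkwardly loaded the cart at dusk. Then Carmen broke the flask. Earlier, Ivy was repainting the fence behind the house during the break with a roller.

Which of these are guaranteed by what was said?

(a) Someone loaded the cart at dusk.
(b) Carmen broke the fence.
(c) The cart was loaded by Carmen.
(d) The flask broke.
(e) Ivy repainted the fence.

(a) Entailed — every conjunct here is already in the original loading event.
(b) Not entailed — Carmen broke the flask, not the fence; the fence belongs to the repainting event.
(c) Entailed — this follows by dropping conjuncts from the loading event's description.
(d) Entailed — 'Carmen broke the flask' is causative; it entails the inchoative 'the flask broke'.
(e) Not entailed — 'was repainting' is progressive on an accomplishment; it does not entail the completed 'repainted'.

(a), (c), (d)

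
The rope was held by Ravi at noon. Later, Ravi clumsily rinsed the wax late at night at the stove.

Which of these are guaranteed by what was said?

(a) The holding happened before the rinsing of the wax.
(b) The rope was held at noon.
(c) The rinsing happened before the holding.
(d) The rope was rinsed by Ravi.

(a) Entailed — the narrative places the holding before the rinsing.
(b) Entailed — this follows by dropping conjuncts from the holding event's description.
(c) Not entailed — the narrative places the holding before the rinsing, not after.
(d) Not entailed — Ravi rinsed the wax, not the rope; the rope belongs to the holding event.

(a), (b)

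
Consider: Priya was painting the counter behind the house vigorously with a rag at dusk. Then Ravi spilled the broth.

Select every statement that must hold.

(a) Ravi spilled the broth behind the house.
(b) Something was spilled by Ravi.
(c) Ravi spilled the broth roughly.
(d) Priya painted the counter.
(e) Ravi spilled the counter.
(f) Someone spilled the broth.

(a) Not entailed — 'behind the house' adds information not in the original event.
(b) Entailed — the original entails any weakening of itself; this just generalizes the patient.
(c) Not entailed — 'roughly' adds information not in the original event.
(d) Not entailed — 'was painting' is progressive on an accomplishment; it does not entail the completed 'painted'.
(e) Not entailed — Ravi spilled the broth, not the counter; the counter belongs to the painting event.
(f) Entailed — the original entails any weakening of itself; this just generalizes the agent.

(b), (f)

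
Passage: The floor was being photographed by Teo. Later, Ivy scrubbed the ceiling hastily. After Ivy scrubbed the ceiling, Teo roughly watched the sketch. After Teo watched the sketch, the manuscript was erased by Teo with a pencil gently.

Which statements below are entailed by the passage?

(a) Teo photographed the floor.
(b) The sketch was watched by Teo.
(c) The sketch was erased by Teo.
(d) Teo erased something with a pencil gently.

(a) Not entailed — 'was photographing' is progressive on an accomplishment; it does not entail the completed 'photographed'.
(b) Entailed — every conjunct here is already in the original watching event.
(c) Not entailed — Teo erased the manuscript, not the sketch; the sketch belongs to the watching event.
(d) Entailed — every conjunct here is already in the original erasing event.

(b), (d)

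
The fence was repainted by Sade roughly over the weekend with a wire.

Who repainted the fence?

Sade

'Sade' marks the agent of the repainting event.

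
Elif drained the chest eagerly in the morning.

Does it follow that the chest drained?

yes

'Elif drained the chest' is the causative; it entails the inchoative 'the chest drained'.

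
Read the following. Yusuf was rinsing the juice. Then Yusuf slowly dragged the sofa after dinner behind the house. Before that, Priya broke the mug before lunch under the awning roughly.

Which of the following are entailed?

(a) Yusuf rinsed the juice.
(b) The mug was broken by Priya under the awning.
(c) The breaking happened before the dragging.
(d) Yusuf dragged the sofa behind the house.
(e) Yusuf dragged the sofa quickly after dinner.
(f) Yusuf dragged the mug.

(a), (b), (c), (d)

(a) Entailed — 'rinse' is an activity; 'was rinsing' entails that some rinsing happened, so 'rinsed' holds.
(b) Entailed — the original entails any weakening of itself; this just drops 'roughly', 'before lunch'.
(c) Entailed — the narrative places the breaking before the dragging.
(d) Entailed — this follows by dropping conjuncts from the dragging event's description.
(e) Not entailed — 'quickly' adds a manner not in (and inconsistent with) the original.
(f) Not entailed — Yusuf dragged the sofa, not the mug; the mug belongs to the breaking event.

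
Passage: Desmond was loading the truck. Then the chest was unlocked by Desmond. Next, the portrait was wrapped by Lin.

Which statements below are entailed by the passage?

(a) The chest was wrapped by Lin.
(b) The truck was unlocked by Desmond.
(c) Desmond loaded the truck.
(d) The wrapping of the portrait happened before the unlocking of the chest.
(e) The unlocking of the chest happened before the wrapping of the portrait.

(a) Not entailed — Lin wrapped the portrait, not the chest; the chest belongs to the unlocking event.
(b) Not entailed — Desmond unlocked the chest, not the truck; the truck belongs to the loading event.
(c) Not entailed — 'was loading' is progressive on an accomplishment; it does not entail the completed 'loaded'.
(d) Not entailed — the narrative places the unlocking before the wrapping, not after.
(e) Entailed — the narrative places the unlocking before the wrapping.

(e)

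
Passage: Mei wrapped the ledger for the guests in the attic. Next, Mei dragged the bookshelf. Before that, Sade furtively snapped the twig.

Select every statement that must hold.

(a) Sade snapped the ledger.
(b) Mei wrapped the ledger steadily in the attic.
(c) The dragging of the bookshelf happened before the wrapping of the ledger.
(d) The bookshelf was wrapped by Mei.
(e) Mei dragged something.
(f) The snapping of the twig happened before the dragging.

(e), (f)

(a) Not entailed — Sade snapped the twig, not the ledger; the ledger belongs to the wrapping event.
(b) Not entailed — 'steadily' adds information not in the original event.
(c) Not entailed — the narrative places the wrapping before the dragging, not after.
(d) Not entailed — Mei wrapped the ledger, not the bookshelf; the bookshelf belongs to the dragging event.
(e) Entailed — generalizing the patient leaves a sub-description the original still satisfies.
(f) Entailed — the narrative places the snapping before the dragging.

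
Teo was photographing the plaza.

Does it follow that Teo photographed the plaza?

'was photographing' is progressive; for an accomplishment like 'photograph the plaza', it doesn't entail completion.

no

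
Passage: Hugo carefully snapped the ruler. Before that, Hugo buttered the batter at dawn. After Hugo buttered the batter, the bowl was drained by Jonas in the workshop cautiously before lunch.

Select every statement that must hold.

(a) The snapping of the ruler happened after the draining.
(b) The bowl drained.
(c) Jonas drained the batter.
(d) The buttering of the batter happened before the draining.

(a) Not entailed — the narrative doesn't order the draining relative to the snapping.
(b) Entailed — 'Jonas drained the bowl' is causative; it entails the inchoative 'the bowl drained'.
(c) Not entailed — Jonas drained the bowl, not the batter; the batter belongs to the buttering event.
(d) Entailed — the narrative places the buttering before the draining.

(b), (d)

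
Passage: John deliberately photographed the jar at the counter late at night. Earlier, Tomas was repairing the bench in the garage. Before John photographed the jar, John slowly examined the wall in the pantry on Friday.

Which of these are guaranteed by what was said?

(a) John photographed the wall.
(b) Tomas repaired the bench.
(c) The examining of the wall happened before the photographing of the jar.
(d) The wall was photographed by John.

(c)

(a) Not entailed — John photographed the jar, not the wall; the wall belongs to the examining event.
(b) Not entailed — 'was repairing' is progressive on an accomplishment; it does not entail the completed 'repaired'.
(c) Entailed — the narrative places the examining before the photographing.
(d) Not entailed — John photographed the jar, not the wall; the wall belongs to the examining event.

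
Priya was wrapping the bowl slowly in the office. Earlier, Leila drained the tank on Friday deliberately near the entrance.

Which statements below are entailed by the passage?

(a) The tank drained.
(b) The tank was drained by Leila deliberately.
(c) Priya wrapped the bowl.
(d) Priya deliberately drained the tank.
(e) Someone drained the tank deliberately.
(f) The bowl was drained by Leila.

(a) Entailed — 'Leila drained the tank' is causative; it entails the inchoative 'the tank drained'.
(b) Entailed — this follows by dropping conjuncts from the draining event's description.
(c) Not entailed — 'was wrapping' is progressive on an accomplishment; it does not entail the completed 'wrapped'.
(d) Not entailed — the passage has Leila draining the tank, not Priya.
(e) Entailed — the original entails any weakening of itself; this just drops 'near the entrance', 'on Friday' and generalizes the agent.
(f) Not entailed — Leila drained the tank, not the bowl; the bowl belongs to the wrapping event.

(a), (b), (e)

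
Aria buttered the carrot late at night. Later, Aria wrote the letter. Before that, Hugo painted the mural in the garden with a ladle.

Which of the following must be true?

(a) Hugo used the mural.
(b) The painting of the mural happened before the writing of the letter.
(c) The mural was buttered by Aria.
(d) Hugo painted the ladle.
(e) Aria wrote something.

(b), (e)

(a) Not entailed — the mural is the patient, not an instrument — Hugo used a ladle.
(b) Entailed — the narrative places the painting before the writing.
(c) Not entailed — Aria buttered the carrot, not the mural; the mural belongs to the painting event.
(d) Not entailed — the ladle is the instrument, not what was painted.
(e) Entailed — the original entails any weakening of itself; this just generalizes the patient.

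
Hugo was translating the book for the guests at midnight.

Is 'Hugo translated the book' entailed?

'was translating' is progressive; for an accomplishment like 'translate the book', it doesn't entail completion.

no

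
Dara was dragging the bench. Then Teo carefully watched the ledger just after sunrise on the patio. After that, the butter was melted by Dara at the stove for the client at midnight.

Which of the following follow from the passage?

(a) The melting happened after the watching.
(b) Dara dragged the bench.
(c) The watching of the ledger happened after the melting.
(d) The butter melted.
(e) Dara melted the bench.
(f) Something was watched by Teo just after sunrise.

(a) Entailed — the narrative places the watching before the melting.
(b) Entailed — 'drag' is an activity; 'was dragging' entails that some dragging happened, so 'dragged' holds.
(c) Not entailed — the narrative places the watching before the melting, not after.
(d) Entailed — 'Dara melted the butter' is causative; it entails the inchoative 'the butter melted'.
(e) Not entailed — Dara melted the butter, not the bench; the bench belongs to the dragging event.
(f) Entailed — the original entails any weakening of itself; this just drops 'carefully', 'on the patio' and generalizes the patient.

(a), (b), (d), (f)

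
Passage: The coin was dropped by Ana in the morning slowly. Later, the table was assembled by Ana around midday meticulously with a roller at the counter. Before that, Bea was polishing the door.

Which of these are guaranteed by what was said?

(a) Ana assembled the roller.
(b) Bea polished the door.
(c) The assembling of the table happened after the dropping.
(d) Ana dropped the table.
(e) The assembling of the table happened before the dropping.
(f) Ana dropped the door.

(b), (c)

(a) Not entailed — the roller is the instrument, not what was assembled.
(b) Entailed — 'polish' is an activity; 'was polishing' entails that some polishing happened, so 'polished' holds.
(c) Entailed — the narrative places the dropping before the assembling.
(d) Not entailed — Ana dropped the coin, not the table; the table belongs to the assembling event.
(e) Not entailed — the narrative places the dropping before the assembling, not after.
(f) Not entailed — Ana dropped the coin, not the door; the door belongs to the polishing event.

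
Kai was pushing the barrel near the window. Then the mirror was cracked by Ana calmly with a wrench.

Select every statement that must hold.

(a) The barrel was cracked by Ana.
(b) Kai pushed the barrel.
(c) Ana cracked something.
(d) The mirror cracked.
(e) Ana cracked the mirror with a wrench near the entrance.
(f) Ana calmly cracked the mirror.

(b), (c), (d), (f)

(a) Not entailed — Ana cracked the mirror, not the barrel; the barrel belongs to the pushing event.
(b) Entailed — 'push' is an activity; 'was pushing' entails that some pushing happened, so 'pushed' holds.
(c) Entailed — dropping 'with a wrench', 'calmly' and generalizing the patient leaves a sub-description the original still satisfies.
(d) Entailed — 'Ana cracked the mirror' is causative; it entails the inchoative 'the mirror cracked'.
(e) Not entailed — 'near the entrance' adds information not in the original event.
(f) Entailed — this follows by dropping conjuncts from the cracking event's description.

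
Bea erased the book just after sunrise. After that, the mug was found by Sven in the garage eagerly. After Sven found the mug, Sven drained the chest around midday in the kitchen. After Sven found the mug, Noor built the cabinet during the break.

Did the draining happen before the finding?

The narrative orders the finding before the draining.

no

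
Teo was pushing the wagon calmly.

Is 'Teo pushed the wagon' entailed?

yes

'push' is atelic; if Teo was pushing the wagon, then Teo pushed the wagon (for some time).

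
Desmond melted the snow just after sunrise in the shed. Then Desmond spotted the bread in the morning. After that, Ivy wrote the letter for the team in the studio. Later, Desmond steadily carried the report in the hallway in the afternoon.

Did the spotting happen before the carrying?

yes

The narrative orders the spotting before the carrying.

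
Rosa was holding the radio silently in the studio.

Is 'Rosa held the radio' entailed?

yes

'hold' is atelic; if Rosa was holding the radio, then Rosa held the radio (for some time).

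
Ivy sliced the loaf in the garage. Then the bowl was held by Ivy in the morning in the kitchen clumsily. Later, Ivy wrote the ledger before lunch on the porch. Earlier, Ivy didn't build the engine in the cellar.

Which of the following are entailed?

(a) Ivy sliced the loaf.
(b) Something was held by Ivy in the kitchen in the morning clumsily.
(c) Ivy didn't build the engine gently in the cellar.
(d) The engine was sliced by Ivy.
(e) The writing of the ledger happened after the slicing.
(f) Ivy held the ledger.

(a) Entailed — dropping 'in the garage' leaves a sub-description the original still satisfies.
(b) Entailed — generalizing the patient leaves a sub-description the original still satisfies.
(c) Entailed — under negation, adding a further restriction is entailed: if no such building event occurred, none occurred gently either.
(d) Not entailed — Ivy sliced the loaf, not the engine; the engine belongs to the building event.
(e) Entailed — the narrative places the slicing before the writing.
(f) Not entailed — Ivy held the bowl, not the ledger; the ledger belongs to the writing event.

(a), (b), (c), (e)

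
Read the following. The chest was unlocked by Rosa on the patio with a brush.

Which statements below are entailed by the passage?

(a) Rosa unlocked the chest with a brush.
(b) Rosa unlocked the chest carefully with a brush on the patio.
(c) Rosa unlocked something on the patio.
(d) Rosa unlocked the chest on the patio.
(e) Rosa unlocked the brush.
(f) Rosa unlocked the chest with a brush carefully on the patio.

(a) Entailed — the original entails any weakening of itself; this just drops 'on the patio'.
(b) Not entailed — 'carefully' adds information not in the original event.
(c) Entailed — the original entails any weakening of itself; this just drops 'with a brush' and generalizes the patient.
(d) Entailed — the original entails any weakening of itself; this just drops 'with a brush'.
(e) Not entailed — the brush is the instrument, not what was unlocked.
(f) Not entailed — 'carefully' adds information not in the original event.

(a), (c), (d)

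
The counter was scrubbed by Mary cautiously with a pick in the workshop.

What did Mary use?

a pick

'with a pick' marks the instrument of the scrubbing event.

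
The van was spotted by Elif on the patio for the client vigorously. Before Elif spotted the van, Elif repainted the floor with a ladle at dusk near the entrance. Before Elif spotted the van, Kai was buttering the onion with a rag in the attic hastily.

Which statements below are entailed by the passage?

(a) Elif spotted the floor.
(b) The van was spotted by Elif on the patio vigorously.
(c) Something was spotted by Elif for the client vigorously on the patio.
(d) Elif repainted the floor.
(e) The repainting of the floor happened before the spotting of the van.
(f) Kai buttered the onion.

(b), (c), (d), (e)

(a) Not entailed — Elif spotted the van, not the floor; the floor belongs to the repainting event.
(b) Entailed — every conjunct here is already in the original spotting event.
(c) Entailed — the original entails any weakening of itself; this just generalizes the patient.
(d) Entailed — this follows by dropping conjuncts from the repainting event's description.
(e) Entailed — the narrative places the repainting before the spotting.
(f) Not entailed — 'was buttering' is progressive on an accomplishment; it does not entail the completed 'buttered'.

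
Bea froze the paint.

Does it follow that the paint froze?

'Bea froze the paint' is the causative; it entails the inchoative 'the paint froze'.

yes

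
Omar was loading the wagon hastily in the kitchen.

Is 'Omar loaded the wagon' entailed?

'was loading' is progressive; for an accomplishment like 'load the wagon', it doesn't entail completion.

no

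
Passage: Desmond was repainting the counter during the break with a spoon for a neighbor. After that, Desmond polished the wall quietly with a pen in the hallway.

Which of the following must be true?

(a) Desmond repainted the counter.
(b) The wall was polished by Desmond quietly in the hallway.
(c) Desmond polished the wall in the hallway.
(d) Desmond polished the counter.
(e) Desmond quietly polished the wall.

(a) Not entailed — 'was repainting' is progressive on an accomplishment; it does not entail the completed 'repainted'.
(b) Entailed — every conjunct here is already in the original polishing event.
(c) Entailed — every conjunct here is already in the original polishing event.
(d) Not entailed — Desmond polished the wall, not the counter; the counter belongs to the repainting event.
(e) Entailed — dropping 'with a pen', 'in the hallway' leaves a sub-description the original still satisfies.

(b), (c), (e)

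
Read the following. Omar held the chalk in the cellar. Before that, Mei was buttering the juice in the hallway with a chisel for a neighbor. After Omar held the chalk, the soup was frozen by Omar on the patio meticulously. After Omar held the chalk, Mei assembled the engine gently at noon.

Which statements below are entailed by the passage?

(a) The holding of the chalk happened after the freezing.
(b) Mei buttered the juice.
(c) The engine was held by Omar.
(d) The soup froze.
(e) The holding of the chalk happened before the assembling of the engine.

(a) Not entailed — the narrative places the holding before the freezing, not after.
(b) Not entailed — 'was buttering' is progressive on an accomplishment; it does not entail the completed 'buttered'.
(c) Not entailed — Omar held the chalk, not the engine; the engine belongs to the assembling event.
(d) Entailed — 'Omar froze the soup' is causative; it entails the inchoative 'the soup froze'.
(e) Entailed — the narrative places the holding before the assembling.

(d), (e)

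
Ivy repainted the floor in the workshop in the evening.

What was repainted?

'the floor' marks the patient of the repainting event.

the floor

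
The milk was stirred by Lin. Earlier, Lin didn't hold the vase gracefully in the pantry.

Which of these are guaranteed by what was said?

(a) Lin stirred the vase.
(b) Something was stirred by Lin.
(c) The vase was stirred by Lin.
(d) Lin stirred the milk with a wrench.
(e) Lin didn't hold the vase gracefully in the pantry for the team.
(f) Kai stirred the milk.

(a) Not entailed — Lin stirred the milk, not the vase; the vase belongs to the holding event.
(b) Entailed — every conjunct here is already in the original stirring event.
(c) Not entailed — Lin stirred the milk, not the vase; the vase belongs to the holding event.
(d) Not entailed — 'with a wrench' adds information not in the original event.
(e) Entailed — under negation, adding a further restriction is entailed: if no such holding event occurred, none occurred for the team either.
(f) Not entailed — the passage has Lin stirring the milk, not Kai.

(b), (e)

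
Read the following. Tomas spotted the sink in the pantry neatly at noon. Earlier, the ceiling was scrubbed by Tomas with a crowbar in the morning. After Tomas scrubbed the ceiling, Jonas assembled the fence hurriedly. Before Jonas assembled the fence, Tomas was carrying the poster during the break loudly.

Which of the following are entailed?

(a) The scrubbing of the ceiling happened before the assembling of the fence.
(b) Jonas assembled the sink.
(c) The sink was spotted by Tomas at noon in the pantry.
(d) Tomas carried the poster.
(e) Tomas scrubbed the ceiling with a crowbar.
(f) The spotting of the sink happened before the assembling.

(a), (c), (d), (e)

(a) Entailed — the narrative places the scrubbing before the assembling.
(b) Not entailed — Jonas assembled the fence, not the sink; the sink belongs to the spotting event.
(c) Entailed — the original entails any weakening of itself; this just drops 'neatly'.
(d) Entailed — 'carry' is an activity; 'was carrying' entails that some carrying happened, so 'carried' holds.
(e) Entailed — the original entails any weakening of itself; this just drops 'in the morning'.
(f) Not entailed — the narrative doesn't order the spotting relative to the assembling.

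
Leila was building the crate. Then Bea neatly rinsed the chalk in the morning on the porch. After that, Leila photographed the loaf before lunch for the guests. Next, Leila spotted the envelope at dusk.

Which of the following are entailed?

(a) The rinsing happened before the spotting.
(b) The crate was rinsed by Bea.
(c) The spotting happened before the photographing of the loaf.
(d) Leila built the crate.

(a) Entailed — the narrative places the rinsing before the spotting.
(b) Not entailed — Bea rinsed the chalk, not the crate; the crate belongs to the building event.
(c) Not entailed — the narrative places the photographing before the spotting, not after.
(d) Not entailed — 'was building' is progressive on an accomplishment; it does not entail the completed 'built'.

(a)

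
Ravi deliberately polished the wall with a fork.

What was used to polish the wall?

'with a fork' marks the instrument of the polishing event.

a fork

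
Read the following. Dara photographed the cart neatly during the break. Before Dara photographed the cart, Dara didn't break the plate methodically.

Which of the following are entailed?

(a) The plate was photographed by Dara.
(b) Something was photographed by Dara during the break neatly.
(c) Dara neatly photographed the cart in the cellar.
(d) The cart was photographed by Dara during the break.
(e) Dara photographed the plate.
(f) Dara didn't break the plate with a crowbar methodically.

(b), (d), (f)

(a) Not entailed — Dara photographed the cart, not the plate; the plate belongs to the breaking event.
(b) Entailed — the original entails any weakening of itself; this just generalizes the patient.
(c) Not entailed — 'in the cellar' adds information not in the original event.
(d) Entailed — dropping 'neatly' leaves a sub-description the original still satisfies.
(e) Not entailed — Dara photographed the cart, not the plate; the plate belongs to the breaking event.
(f) Entailed — under negation, adding a further restriction is entailed: if no such breaking event occurred, none occurred with a crowbar either.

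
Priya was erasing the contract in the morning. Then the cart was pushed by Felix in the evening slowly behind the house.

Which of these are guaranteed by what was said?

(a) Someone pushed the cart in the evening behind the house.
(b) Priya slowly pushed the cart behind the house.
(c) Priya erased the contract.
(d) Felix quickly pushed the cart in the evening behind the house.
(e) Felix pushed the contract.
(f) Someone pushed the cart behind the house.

(a), (f)

(a) Entailed — dropping 'slowly' and generalizing the agent leaves a sub-description the original still satisfies.
(b) Not entailed — the passage has Felix pushing the cart, not Priya.
(c) Not entailed — 'was erasing' is progressive on an accomplishment; it does not entail the completed 'erased'.
(d) Not entailed — 'quickly' adds a manner not in (and inconsistent with) the original.
(e) Not entailed — Felix pushed the cart, not the contract; the contract belongs to the erasing event.
(f) Entailed — every conjunct here is already in the original pushing event.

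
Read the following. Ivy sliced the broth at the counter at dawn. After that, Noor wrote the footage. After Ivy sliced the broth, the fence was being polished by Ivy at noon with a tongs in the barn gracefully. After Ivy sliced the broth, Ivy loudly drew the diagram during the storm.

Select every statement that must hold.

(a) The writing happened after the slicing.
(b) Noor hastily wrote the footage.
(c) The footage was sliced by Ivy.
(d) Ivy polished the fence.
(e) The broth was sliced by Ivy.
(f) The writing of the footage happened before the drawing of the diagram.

(a), (d), (e)

(a) Entailed — the narrative places the slicing before the writing.
(b) Not entailed — 'hastily' adds information not in the original event.
(c) Not entailed — Ivy sliced the broth, not the footage; the footage belongs to the writing event.
(d) Entailed — 'polish' is an activity; 'was polishing' entails that some polishing happened, so 'polished' holds.
(e) Entailed — the original entails any weakening of itself; this just drops 'at dawn', 'at the counter'.
(f) Not entailed — the narrative doesn't order the writing relative to the drawing.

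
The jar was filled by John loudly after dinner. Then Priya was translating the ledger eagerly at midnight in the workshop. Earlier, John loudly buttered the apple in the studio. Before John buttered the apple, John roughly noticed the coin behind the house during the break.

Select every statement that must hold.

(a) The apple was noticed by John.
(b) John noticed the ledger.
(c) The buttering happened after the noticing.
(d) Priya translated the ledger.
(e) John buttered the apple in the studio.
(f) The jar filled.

(a) Not entailed — John noticed the coin, not the apple; the apple belongs to the buttering event.
(b) Not entailed — John noticed the coin, not the ledger; the ledger belongs to the translating event.
(c) Entailed — the narrative places the noticing before the buttering.
(d) Not entailed — 'was translating' is progressive on an accomplishment; it does not entail the completed 'translated'.
(e) Entailed — this follows by dropping conjuncts from the buttering event's description.
(f) Entailed — 'John filled the jar' is causative; it entails the inchoative 'the jar filled'.

(c), (e), (f)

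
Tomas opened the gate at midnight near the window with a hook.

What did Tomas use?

'with a hook' marks the instrument of the opening event.

a hook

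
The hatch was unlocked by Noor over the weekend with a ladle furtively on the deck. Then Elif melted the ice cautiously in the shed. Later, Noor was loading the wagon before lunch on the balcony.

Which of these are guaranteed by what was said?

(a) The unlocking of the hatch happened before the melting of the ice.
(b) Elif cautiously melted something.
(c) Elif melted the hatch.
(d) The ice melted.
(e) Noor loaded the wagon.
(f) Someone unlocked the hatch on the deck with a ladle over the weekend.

(a) Entailed — the narrative places the unlocking before the melting.
(b) Entailed — dropping 'in the shed' and generalizing the patient leaves a sub-description the original still satisfies.
(c) Not entailed — Elif melted the ice, not the hatch; the hatch belongs to the unlocking event.
(d) Entailed — 'Elif melted the ice' is causative; it entails the inchoative 'the ice melted'.
(e) Not entailed — 'was loading' is progressive on an accomplishment; it does not entail the completed 'loaded'.
(f) Entailed — dropping 'furtively' and generalizing the agent leaves a sub-description the original still satisfies.

(a), (b), (d), (f)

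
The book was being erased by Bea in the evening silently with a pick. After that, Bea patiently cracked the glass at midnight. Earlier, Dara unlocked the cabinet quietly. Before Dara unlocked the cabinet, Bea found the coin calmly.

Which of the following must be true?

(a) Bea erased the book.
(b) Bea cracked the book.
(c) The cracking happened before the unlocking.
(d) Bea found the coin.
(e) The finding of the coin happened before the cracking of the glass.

(a) Not entailed — 'was erasing' is progressive on an accomplishment; it does not entail the completed 'erased'.
(b) Not entailed — Bea cracked the glass, not the book; the book belongs to the erasing event.
(c) Not entailed — the narrative places the unlocking before the cracking, not after.
(d) Entailed — this follows by dropping conjuncts from the finding event's description.
(e) Entailed — the narrative places the finding before the cracking.

(d), (e)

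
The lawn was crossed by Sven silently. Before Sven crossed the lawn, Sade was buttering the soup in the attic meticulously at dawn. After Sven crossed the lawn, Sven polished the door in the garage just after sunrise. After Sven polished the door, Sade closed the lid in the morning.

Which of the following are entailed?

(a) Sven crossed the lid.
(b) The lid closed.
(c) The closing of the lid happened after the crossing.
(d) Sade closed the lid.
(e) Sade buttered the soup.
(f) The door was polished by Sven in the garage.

(b), (c), (d), (f)

(a) Not entailed — Sven crossed the lawn, not the lid; the lid belongs to the closing event.
(b) Entailed — 'Sade closed the lid' is causative; it entails the inchoative 'the lid closed'.
(c) Entailed — the narrative places the crossing before the closing.
(d) Entailed — dropping 'in the morning' leaves a sub-description the original still satisfies.
(e) Not entailed — 'was buttering' is progressive on an accomplishment; it does not entail the completed 'buttered'.
(f) Entailed — every conjunct here is already in the original polishing event.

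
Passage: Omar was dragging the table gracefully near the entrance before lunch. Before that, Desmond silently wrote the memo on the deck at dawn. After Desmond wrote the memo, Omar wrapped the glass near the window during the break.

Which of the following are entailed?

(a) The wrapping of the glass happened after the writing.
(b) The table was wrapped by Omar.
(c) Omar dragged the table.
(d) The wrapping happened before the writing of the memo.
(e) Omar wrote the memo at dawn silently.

(a) Entailed — the narrative places the writing before the wrapping.
(b) Not entailed — Omar wrapped the glass, not the table; the table belongs to the dragging event.
(c) Entailed — 'drag' is an activity; 'was dragging' entails that some dragging happened, so 'dragged' holds.
(d) Not entailed — the narrative places the writing before the wrapping, not after.
(e) Not entailed — the passage has Desmond writing the memo, not Omar.

(a), (c)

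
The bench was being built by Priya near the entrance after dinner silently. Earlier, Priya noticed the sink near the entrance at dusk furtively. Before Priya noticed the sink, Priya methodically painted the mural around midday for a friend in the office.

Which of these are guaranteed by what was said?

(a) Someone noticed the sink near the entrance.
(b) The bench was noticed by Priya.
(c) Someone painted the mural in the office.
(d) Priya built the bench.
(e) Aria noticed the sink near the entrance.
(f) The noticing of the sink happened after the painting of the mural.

(a), (c), (f)

(a) Entailed — every conjunct here is already in the original noticing event.
(b) Not entailed — Priya noticed the sink, not the bench; the bench belongs to the building event.
(c) Entailed — every conjunct here is already in the original painting event.
(d) Not entailed — 'was building' is progressive on an accomplishment; it does not entail the completed 'built'.
(e) Not entailed — the passage has Priya noticing the sink, not Aria.
(f) Entailed — the narrative places the painting before the noticing.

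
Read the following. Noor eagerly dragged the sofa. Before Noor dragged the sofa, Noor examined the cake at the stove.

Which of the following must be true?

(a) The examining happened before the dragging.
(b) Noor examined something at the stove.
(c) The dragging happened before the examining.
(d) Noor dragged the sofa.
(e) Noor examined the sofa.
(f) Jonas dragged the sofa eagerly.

(a), (b), (d)

(a) Entailed — the narrative places the examining before the dragging.
(b) Entailed — this follows by dropping conjuncts from the examining event's description.
(c) Not entailed — the narrative places the examining before the dragging, not after.
(d) Entailed — dropping 'eagerly' leaves a sub-description the original still satisfies.
(e) Not entailed — Noor examined the cake, not the sofa; the sofa belongs to the dragging event.
(f) Not entailed — the passage has Noor dragging the sofa, not Jonas.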